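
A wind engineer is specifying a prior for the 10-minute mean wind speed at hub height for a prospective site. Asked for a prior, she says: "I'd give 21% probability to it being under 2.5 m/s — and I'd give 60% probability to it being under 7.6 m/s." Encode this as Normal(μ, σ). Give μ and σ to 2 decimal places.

The p-quantile of Normal(μ,σ) is μ + z_p·σ, with z_{0.21} = -0.8064 and z_{0.6} = 0.2533.
Eliminate σ: μ = (z₂·x₁ − z₁·x₂)/(z₂ − z₁) = (0.2533·2.5 − (-0.8064)·7.6)/1.06 = 6.38.
Then σ = (x₂ − x₁)/(z₂ − z₁) = (7.6 − 2.5)/1.06 = 4.81.

μ = 6.38, σ = 4.81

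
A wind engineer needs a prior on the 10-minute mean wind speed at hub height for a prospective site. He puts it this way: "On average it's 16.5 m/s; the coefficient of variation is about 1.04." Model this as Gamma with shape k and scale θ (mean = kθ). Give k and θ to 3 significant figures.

For Gamma(k, scale θ): mean = kθ, variance = kθ², so CV = 1/√k.
CV = 1.04, hence k = 1/CV² = 0.925.
Then θ = mean/k = 16.5/0.925 = 17.8.

k ≈ 0.925, θ ≈ 17.8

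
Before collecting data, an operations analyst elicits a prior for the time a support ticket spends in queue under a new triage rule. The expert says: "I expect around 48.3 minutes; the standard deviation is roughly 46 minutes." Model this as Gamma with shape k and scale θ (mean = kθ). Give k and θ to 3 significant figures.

k ≈ 1.1, θ ≈ 43.8

For Gamma(k, scale θ): mean = kθ, variance = kθ², so CV = 1/√k.
CV = SD/mean = 46/48.3 = 0.9524, hence k = 1/CV² = 1.1.
Then θ = mean/k = 48.3/1.1 = 43.8.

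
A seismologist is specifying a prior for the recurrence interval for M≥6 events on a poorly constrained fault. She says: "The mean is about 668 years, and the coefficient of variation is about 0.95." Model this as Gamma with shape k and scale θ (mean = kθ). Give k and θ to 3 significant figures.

For Gamma(k, scale θ): mean = kθ, variance = kθ², so CV = 1/√k.
CV = 0.95, hence k = 1/CV² = 1.11.
Then θ = mean/k = 668/1.11 = 603.

k ≈ 1.11, θ ≈ 603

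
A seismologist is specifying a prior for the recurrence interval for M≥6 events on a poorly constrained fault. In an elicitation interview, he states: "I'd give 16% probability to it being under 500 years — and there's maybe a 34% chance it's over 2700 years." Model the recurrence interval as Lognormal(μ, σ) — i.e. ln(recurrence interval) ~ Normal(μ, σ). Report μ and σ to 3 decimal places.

μ ≈ 7.407, σ ≈ 1.199

If T ~ Lognormal(μ,σ) then ln T ~ Normal(μ,σ), so the p-quantile of ln T is μ + z_p·σ.
ln(500) = 6.215 and ln(2700) = 7.901; z_{0.16} = -0.9945, z_{0.66} = 0.4125.
σ = (7.901 − 6.215)/(0.4125 − (-0.9945)) = 1.199.
μ = 6.215 − (-0.9945)·1.199 = 7.407.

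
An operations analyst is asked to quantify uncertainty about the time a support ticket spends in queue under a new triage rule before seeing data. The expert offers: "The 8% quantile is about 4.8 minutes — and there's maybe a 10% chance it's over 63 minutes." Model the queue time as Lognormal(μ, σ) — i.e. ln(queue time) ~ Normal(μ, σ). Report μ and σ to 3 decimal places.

If T ~ Lognormal(μ,σ) then ln T ~ Normal(μ,σ), so the p-quantile of ln T is μ + z_p·σ.
ln(4.8) = 1.569 and ln(63) = 4.143; z_{0.08} = -1.405, z_{0.9} = 1.282.
σ = (4.143 − 1.569)/(1.282 − (-1.405)) = 0.958.
μ = 1.569 − (-1.405)·0.958 = 2.915.

μ ≈ 2.915, σ ≈ 0.958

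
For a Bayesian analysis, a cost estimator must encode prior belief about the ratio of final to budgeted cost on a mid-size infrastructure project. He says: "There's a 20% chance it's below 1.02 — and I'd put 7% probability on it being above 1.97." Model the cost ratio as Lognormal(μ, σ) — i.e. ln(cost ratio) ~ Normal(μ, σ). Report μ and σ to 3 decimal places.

μ ≈ 0.259, σ ≈ 0.284

If T ~ Lognormal(μ,σ) then ln T ~ Normal(μ,σ), so the p-quantile of ln T is μ + z_p·σ.
ln(1.02) = 0.0198 and ln(1.97) = 0.678; z_{0.2} = -0.8416, z_{0.93} = 1.476.
σ = (0.678 − 0.0198)/(1.476 − (-0.8416)) = 0.284.
μ = 0.0198 − (-0.8416)·0.284 = 0.259.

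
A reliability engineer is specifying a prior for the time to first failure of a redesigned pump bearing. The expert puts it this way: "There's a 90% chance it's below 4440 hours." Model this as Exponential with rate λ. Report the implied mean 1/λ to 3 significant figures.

mean ≈ 1930 hours

P(T < 4440.0) = 1 − e^(−λ·4440.0) = 0.9, so λ = −ln(1−0.9)/4440.0 = −ln(0.1)/4440.0 = 0.000519.
Mean = 1/λ = 1930 hours.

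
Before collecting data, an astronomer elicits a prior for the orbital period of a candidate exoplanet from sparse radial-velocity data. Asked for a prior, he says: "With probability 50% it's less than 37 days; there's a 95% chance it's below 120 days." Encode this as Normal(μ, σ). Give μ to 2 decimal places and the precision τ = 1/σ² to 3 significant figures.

For Normal(μ,σ), the p-quantile is μ + z_p·σ. Here z_{0.5} = 0, z_{0.95} = 1.645.
So 37 = μ + 0σ and 120 = μ + 1.645σ.
Subtracting: σ = (120 − 37)/(1.645 − (0)) = 50.46.
Then μ = 37 − (0)·50.46 = 37.00.
Precision τ = 1/σ² = 1/50.46² = 0.000393.

μ = 37.00, τ = 0.000393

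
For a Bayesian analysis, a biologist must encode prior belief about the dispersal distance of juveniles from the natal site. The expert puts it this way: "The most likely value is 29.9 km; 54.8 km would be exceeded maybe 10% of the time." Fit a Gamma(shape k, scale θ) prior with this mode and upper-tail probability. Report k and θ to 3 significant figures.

Gamma(k,θ) with k>1 has mode (k−1)θ, so θ = 29.9/(k−1).
Need P(X < 54.8) = 0.9 with θ tied to k this way. Start at k = 2, θ = 29.9: P(X<54.8) ≈ 0.547.
Too low — raise k to concentrate. Iterating converges to k ≈ 6.2.
Then θ = 29.9/(6.2−1) ≈ 5.76.

k ≈ 6.2, θ ≈ 5.76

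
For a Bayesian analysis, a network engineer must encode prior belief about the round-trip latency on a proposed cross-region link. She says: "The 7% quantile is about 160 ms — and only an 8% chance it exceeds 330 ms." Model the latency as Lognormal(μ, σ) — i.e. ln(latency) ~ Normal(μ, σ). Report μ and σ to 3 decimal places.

μ ≈ 5.446, σ ≈ 0.251

If T ~ Lognormal(μ,σ) then ln T ~ Normal(μ,σ), so the p-quantile of ln T is μ + z_p·σ.
ln(160) = 5.075 and ln(330) = 5.799; z_{0.07} = -1.476, z_{0.92} = 1.405.
σ = (5.799 − 5.075)/(1.405 − (-1.476)) = 0.251.
μ = 5.075 − (-1.476)·0.251 = 5.446.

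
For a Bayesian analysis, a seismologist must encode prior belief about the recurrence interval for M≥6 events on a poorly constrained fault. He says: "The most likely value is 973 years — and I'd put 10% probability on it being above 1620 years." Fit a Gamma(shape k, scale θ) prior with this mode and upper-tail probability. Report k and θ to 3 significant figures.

k ≈ 8.27, θ ≈ 134

Gamma(k,θ) with k>1 has mode (k−1)θ, so θ = 973/(k−1).
Need P(X < 1620) = 0.9 with θ tied to k this way. Start at k = 2, θ = 973: P(X<1620) ≈ 0.496.
Too low — raise k to concentrate. Iterating converges to k ≈ 8.27.
Then θ = 973/(8.27−1) ≈ 134.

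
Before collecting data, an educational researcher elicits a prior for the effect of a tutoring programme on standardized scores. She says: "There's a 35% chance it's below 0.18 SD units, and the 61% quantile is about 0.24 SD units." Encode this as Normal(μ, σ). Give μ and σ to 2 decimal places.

μ = 0.21, σ = 0.09

The p-quantile of Normal(μ,σ) is μ + z_p·σ, with z_{0.35} = -0.3853 and z_{0.61} = 0.2793.
Eliminate σ: μ = (z₂·x₁ − z₁·x₂)/(z₂ − z₁) = (0.2793·0.18 − (-0.3853)·0.24)/0.6646 = 0.21.
Then σ = (x₂ − x₁)/(z₂ − z₁) = (0.24 − 0.18)/0.6646 = 0.09.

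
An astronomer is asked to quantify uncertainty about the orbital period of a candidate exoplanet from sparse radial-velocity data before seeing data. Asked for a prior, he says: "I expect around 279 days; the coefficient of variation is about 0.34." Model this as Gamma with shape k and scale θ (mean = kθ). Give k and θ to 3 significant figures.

For Gamma(k, scale θ): mean = kθ, variance = kθ², so CV = 1/√k.
CV = 0.34, hence k = 1/CV² = 8.65.
Then θ = mean/k = 279/8.65 = 32.3.

k ≈ 8.65, θ ≈ 32.3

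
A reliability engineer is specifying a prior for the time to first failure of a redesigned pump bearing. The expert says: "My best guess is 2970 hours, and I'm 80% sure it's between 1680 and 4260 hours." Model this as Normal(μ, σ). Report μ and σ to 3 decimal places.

A symmetric 80% interval runs μ ± z·σ with z = 1.282.
Half-width = 1290, so σ = 1290/1.282 = 1006.592.
μ is the stated best guess, 2970.000.

μ = 2970.000, σ = 1006.592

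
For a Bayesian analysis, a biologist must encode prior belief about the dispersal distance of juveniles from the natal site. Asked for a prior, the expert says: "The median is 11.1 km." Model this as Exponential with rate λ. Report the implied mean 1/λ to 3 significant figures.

mean ≈ 16 km

Exponential median = ln 2 / λ, so λ = ln 2 / 11.1 = 0.0624.
Mean = 1/λ = 16 km.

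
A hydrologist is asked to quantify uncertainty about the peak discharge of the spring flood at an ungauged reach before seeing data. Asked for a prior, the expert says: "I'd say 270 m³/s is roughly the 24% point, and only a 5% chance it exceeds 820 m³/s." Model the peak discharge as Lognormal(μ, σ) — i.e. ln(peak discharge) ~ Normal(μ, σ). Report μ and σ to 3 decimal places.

μ ≈ 5.932, σ ≈ 0.472

If T ~ Lognormal(μ,σ) then ln T ~ Normal(μ,σ), so the p-quantile of ln T is μ + z_p·σ.
ln(270) = 5.598 and ln(820) = 6.709; z_{0.24} = -0.7063, z_{0.95} = 1.645.
σ = (6.709 − 5.598)/(1.645 − (-0.7063)) = 0.472.
μ = 5.598 − (-0.7063)·0.472 = 5.932.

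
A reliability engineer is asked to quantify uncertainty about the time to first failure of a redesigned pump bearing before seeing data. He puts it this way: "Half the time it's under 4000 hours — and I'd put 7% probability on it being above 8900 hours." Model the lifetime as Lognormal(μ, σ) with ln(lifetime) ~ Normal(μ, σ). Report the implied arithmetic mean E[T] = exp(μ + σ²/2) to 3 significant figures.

E[T] ≈ 4630 hours

If T ~ Lognormal(μ,σ) then ln T ~ Normal(μ,σ), so the p-quantile of ln T is μ + z_p·σ.
ln(4000) = 8.294 and ln(8900) = 9.094; z_{0.5} = 0, z_{0.93} = 1.476.
σ = (9.094 − 8.294)/(1.476 − (0)) = 0.542.
μ = 8.294 − (0)·0.542 = 8.294.
E[T] = exp(μ + σ²/2) = exp(8.294 + 0.1468) = 4630 hours.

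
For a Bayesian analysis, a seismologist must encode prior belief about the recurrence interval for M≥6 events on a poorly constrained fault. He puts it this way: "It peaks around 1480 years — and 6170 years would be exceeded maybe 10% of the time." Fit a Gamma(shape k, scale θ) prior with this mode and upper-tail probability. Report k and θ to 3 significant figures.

k ≈ 1.9, θ ≈ 1650

Gamma(k,θ) with k>1 has mode (k−1)θ, so θ = 1480/(k−1).
Need P(X < 6170) = 0.9 with θ tied to k this way. Start at k = 2, θ = 1480: P(X<6170) ≈ 0.920.
Too high — lower k to spread out. Iterating converges to k ≈ 1.9.
Then θ = 1480/(1.9−1) ≈ 1650.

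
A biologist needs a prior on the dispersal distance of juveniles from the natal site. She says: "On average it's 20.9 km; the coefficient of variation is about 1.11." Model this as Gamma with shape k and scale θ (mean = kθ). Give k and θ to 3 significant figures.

For Gamma(k, scale θ): mean = kθ, variance = kθ², so CV = 1/√k.
CV = 1.11, hence k = 1/CV² = 0.812.
Then θ = mean/k = 20.9/0.812 = 25.8.

k ≈ 0.812, θ ≈ 25.8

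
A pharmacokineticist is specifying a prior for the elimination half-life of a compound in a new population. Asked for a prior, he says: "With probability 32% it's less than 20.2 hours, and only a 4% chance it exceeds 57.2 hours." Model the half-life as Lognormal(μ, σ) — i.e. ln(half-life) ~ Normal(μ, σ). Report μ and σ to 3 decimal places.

If T ~ Lognormal(μ,σ) then ln T ~ Normal(μ,σ), so the p-quantile of ln T is μ + z_p·σ.
ln(20.2) = 3.006 and ln(57.2) = 4.047; z_{0.32} = -0.4677, z_{0.96} = 1.751.
σ = (4.047 − 3.006)/(1.751 − (-0.4677)) = 0.469.
μ = 3.006 − (-0.4677)·0.469 = 3.225.

μ ≈ 3.225, σ ≈ 0.469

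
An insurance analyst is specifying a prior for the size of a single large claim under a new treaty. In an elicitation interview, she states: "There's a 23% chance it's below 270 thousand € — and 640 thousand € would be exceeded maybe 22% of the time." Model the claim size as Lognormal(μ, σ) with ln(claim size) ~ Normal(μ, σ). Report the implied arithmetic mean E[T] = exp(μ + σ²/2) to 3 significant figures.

If T ~ Lognormal(μ,σ) then ln T ~ Normal(μ,σ), so the p-quantile of ln T is μ + z_p·σ.
ln(270) = 5.598 and ln(640) = 6.461; z_{0.23} = -0.7388, z_{0.78} = 0.7722.
σ = (6.461 − 5.598)/(0.7722 − (-0.7388)) = 0.571.
μ = 5.598 − (-0.7388)·0.571 = 6.020.
E[T] = exp(μ + σ²/2) = exp(6.020 + 0.1631) = 485 thousand €.

E[T] ≈ 485 thousand €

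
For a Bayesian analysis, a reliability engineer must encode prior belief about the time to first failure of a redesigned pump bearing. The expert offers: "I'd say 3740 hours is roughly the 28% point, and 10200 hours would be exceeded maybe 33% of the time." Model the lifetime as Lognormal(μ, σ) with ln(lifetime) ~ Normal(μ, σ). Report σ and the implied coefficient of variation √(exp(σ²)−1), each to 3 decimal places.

σ ≈ 0.981, CV ≈ 1.272

If T ~ Lognormal(μ,σ) then ln T ~ Normal(μ,σ), so the p-quantile of ln T is μ + z_p·σ.
ln(3740) = 8.227 and ln(10200) = 9.23; z_{0.28} = -0.5828, z_{0.67} = 0.4399.
σ = (9.23 − 8.227)/(0.4399 − (-0.5828)) = 0.981.
μ = 8.227 − (-0.5828)·0.981 = 8.799.
CV = √(exp(σ²)−1) = √(exp(0.9623)−1) = 1.272.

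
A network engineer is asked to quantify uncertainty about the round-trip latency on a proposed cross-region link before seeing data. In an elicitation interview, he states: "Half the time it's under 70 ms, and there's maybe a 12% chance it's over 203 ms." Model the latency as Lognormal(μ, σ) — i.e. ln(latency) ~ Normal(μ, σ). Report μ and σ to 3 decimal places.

If T ~ Lognormal(μ,σ) then ln T ~ Normal(μ,σ), so the p-quantile of ln T is μ + z_p·σ.
ln(70) = 4.248 and ln(203) = 5.313; z_{0.5} = 0, z_{0.88} = 1.175.
σ = (5.313 − 4.248)/(1.175 − (0)) = 0.906.
μ = 4.248 − (0)·0.906 = 4.248.

μ ≈ 4.248, σ ≈ 0.906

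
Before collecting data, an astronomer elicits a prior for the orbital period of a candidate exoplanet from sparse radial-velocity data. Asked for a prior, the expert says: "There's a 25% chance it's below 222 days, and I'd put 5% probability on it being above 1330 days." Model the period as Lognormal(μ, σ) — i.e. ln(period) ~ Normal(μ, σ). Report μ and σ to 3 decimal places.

If T ~ Lognormal(μ,σ) then ln T ~ Normal(μ,σ), so the p-quantile of ln T is μ + z_p·σ.
ln(222) = 5.403 and ln(1330) = 7.193; z_{0.25} = -0.6745, z_{0.95} = 1.645.
σ = (7.193 − 5.403)/(1.645 − (-0.6745)) = 0.772.
μ = 5.403 − (-0.6745)·0.772 = 5.923.

μ ≈ 5.923, σ ≈ 0.772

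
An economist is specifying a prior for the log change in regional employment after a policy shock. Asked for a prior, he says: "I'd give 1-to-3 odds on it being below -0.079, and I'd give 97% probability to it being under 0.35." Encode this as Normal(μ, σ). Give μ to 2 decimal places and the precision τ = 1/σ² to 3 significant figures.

The p-quantile of Normal(μ,σ) is μ + z_p·σ, with z_{0.25} = -0.6745 and z_{0.97} = 1.881.
Eliminate σ: μ = (z₂·x₁ − z₁·x₂)/(z₂ − z₁) = (1.881·-0.079 − (-0.6745)·0.35)/2.555 = 0.03.
Then σ = (x₂ − x₁)/(z₂ − z₁) = (0.35 − -0.079)/2.555 = 0.17.
Precision τ = 1/σ² = 1/0.1679² = 35.5.

μ = 0.03, τ = 35.5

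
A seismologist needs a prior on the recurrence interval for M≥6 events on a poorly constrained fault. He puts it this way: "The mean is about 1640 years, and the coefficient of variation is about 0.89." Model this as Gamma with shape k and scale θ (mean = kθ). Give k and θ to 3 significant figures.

k ≈ 1.26, θ ≈ 1300

For Gamma(k, scale θ): mean = kθ, variance = kθ², so CV = 1/√k.
CV = 0.89, hence k = 1/CV² = 1.26.
Then θ = mean/k = 1640/1.26 = 1300.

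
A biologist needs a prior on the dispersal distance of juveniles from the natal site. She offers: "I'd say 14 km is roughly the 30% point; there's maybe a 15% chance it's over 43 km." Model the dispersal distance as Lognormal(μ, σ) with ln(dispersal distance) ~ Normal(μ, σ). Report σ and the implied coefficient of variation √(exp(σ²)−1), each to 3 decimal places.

σ ≈ 0.719, CV ≈ 0.823

If T ~ Lognormal(μ,σ) then ln T ~ Normal(μ,σ), so the p-quantile of ln T is μ + z_p·σ.
ln(14) = 2.639 and ln(43) = 3.761; z_{0.3} = -0.5244, z_{0.85} = 1.036.
σ = (3.761 − 2.639)/(1.036 − (-0.5244)) = 0.719.
μ = 2.639 − (-0.5244)·0.719 = 3.016.
CV = √(exp(σ²)−1) = √(exp(0.5169)−1) = 0.823.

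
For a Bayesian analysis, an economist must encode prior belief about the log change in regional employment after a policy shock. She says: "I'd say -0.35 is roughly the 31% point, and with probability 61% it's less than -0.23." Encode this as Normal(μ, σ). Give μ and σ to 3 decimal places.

μ = -0.273, σ = 0.155

For Normal(μ,σ), the p-quantile is μ + z_p·σ. Here z_{0.31} = -0.4959, z_{0.61} = 0.2793.
So -0.35 = μ − 0.4959σ and -0.23 = μ + 0.2793σ.
Subtracting: σ = (-0.23 − -0.35)/(0.2793 − (-0.4959)) = 0.155.
Then μ = -0.35 − (-0.4959)·0.155 = -0.273.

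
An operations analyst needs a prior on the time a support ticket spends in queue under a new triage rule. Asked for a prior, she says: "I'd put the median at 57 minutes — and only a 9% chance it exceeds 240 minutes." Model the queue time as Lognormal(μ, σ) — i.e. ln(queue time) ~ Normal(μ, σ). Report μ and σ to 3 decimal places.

If T ~ Lognormal(μ,σ) then ln T ~ Normal(μ,σ), so the p-quantile of ln T is μ + z_p·σ.
ln(57) = 4.043 and ln(240) = 5.481; z_{0.5} = 0, z_{0.91} = 1.341.
σ = (5.481 − 4.043)/(1.341 − (0)) = 1.072.
μ = 4.043 − (0)·1.072 = 4.043.

μ ≈ 4.043, σ ≈ 1.072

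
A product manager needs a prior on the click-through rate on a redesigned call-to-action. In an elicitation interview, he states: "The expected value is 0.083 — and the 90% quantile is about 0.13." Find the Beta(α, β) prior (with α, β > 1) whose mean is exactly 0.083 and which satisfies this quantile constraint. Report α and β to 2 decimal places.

With mean 0.083 fixed, write α = 0.083s, β = 0.917s where s = α+β.
Need P(θ < 0.13) = 0.9 under Beta(0.083s, 0.917s). Normal approximation: (q−m)/√(m(1−m)/s) ≈ z_{0.9} = 1.28, so s ≈ 0.083·0.917·(1.28)²/(0.13−0.083)² = 56.6.
At s = 56.6: P(θ<0.13) ≈ 0.893. Adjusting to match 0.9 gives s ≈ 61.31.
So α = 0.083·61.31 ≈ 5.09, β = 0.917·61.31 ≈ 56.22.

α ≈ 5.09, β ≈ 56.22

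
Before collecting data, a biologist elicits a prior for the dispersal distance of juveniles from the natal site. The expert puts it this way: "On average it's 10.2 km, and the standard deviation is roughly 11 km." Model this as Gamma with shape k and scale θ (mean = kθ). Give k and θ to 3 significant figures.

For Gamma(k, scale θ): mean = kθ, variance = kθ², so CV = 1/√k.
CV = SD/mean = 11/10.2 = 1.078, hence k = 1/CV² = 0.86.
Then θ = mean/k = 10.2/0.86 = 11.9.

k ≈ 0.86, θ ≈ 11.9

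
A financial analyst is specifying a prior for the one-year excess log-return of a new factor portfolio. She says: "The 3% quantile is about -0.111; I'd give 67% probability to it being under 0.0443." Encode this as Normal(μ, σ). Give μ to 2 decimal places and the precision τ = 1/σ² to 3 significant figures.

The p-quantile of Normal(μ,σ) is μ + z_p·σ, with z_{0.03} = -1.881 and z_{0.67} = 0.4399.
Eliminate σ: μ = (z₂·x₁ − z₁·x₂)/(z₂ − z₁) = (0.4399·-0.111 − (-1.881)·0.0443)/2.321 = 0.01.
Then σ = (x₂ − x₁)/(z₂ − z₁) = (0.0443 − -0.111)/2.321 = 0.07.
Precision τ = 1/σ² = 1/0.06692² = 223.

μ = 0.01, τ = 223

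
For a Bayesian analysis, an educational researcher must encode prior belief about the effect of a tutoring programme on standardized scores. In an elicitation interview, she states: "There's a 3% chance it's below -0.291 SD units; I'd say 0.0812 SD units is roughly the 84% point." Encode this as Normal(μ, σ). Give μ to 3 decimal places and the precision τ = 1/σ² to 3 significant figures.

μ = -0.048, τ = 59.7

For Normal(μ,σ), the p-quantile is μ + z_p·σ. Here z_{0.03} = -1.881, z_{0.84} = 0.9945.
So -0.291 = μ − 1.881σ and 0.0812 = μ + 0.9945σ.
Subtracting: σ = (0.0812 − -0.291)/(0.9945 − (-1.881)) = 0.129.
Then μ = -0.291 − (-1.881)·0.129 = -0.048.
Precision τ = 1/σ² = 1/0.1294² = 59.7.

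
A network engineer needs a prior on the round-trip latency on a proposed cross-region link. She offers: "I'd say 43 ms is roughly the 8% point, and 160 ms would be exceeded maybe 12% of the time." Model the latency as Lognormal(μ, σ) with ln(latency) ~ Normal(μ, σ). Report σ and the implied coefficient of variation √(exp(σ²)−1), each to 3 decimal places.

If T ~ Lognormal(μ,σ) then ln T ~ Normal(μ,σ), so the p-quantile of ln T is μ + z_p·σ.
ln(43) = 3.761 and ln(160) = 5.075; z_{0.08} = -1.405, z_{0.88} = 1.175.
σ = (5.075 − 3.761)/(1.175 − (-1.405)) = 0.509.
μ = 3.761 − (-1.405)·0.509 = 4.477.
CV = √(exp(σ²)−1) = √(exp(0.2594)−1) = 0.544.

σ ≈ 0.509, CV ≈ 0.544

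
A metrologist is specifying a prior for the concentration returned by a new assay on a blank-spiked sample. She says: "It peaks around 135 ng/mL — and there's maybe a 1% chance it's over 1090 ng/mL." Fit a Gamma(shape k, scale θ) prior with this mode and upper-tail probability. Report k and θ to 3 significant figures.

k ≈ 1.77, θ ≈ 176

Gamma(k,θ) with k>1 has mode (k−1)θ, so θ = 135/(k−1).
Need P(X < 1090) = 0.99 with θ tied to k this way. Start at k = 2, θ = 135: P(X<1090) ≈ 0.997.
Too high — lower k to spread out. Iterating converges to k ≈ 1.77.
Then θ = 135/(1.77−1) ≈ 176.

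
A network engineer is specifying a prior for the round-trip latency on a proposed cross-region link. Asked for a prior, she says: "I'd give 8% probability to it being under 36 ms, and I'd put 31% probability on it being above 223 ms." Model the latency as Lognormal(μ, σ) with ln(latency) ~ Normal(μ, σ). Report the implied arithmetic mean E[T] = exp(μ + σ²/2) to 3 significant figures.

If T ~ Lognormal(μ,σ) then ln T ~ Normal(μ,σ), so the p-quantile of ln T is μ + z_p·σ.
ln(36) = 3.584 and ln(223) = 5.407; z_{0.08} = -1.405, z_{0.69} = 0.4959.
σ = (5.407 − 3.584)/(0.4959 − (-1.405)) = 0.959.
μ = 3.584 − (-1.405)·0.959 = 4.931.
E[T] = exp(μ + σ²/2) = exp(4.931 + 0.4602) = 220 ms.

E[T] ≈ 220 ms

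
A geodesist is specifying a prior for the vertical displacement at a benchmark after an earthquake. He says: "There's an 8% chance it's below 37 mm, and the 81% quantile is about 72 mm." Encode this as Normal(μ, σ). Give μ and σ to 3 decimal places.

μ = 58.541, σ = 15.331

The p-quantile of Normal(μ,σ) is μ + z_p·σ, with z_{0.08} = -1.405 and z_{0.81} = 0.8779.
Eliminate σ: μ = (z₂·x₁ − z₁·x₂)/(z₂ − z₁) = (0.8779·37 − (-1.405)·72)/2.283 = 58.541.
Then σ = (x₂ − x₁)/(z₂ − z₁) = (72 − 37)/2.283 = 15.331.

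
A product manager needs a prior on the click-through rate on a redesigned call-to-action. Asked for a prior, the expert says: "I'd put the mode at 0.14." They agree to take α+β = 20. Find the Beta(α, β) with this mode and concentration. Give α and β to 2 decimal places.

α = 3.52, β = 16.48

For α,β > 1 the Beta mode is (α−1)/(α+β−2). With α+β = 20, the mode is (α−1)/18.
Set (α−1)/18 = 0.14 → α = 1 + 0.14·18 = 3.52.
β = 20 − α = 16.48.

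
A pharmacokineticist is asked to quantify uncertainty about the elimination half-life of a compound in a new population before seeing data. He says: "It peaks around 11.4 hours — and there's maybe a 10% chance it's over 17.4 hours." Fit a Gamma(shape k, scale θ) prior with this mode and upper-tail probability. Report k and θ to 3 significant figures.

k ≈ 11.4, θ ≈ 1.09

Gamma(k,θ) with k>1 has mode (k−1)θ, so θ = 11.4/(k−1).
Need P(X < 17.4) = 0.9 with θ tied to k this way. Start at k = 2, θ = 11.4: P(X<17.4) ≈ 0.451.
Too low — raise k to concentrate. Iterating converges to k ≈ 11.4.
Then θ = 11.4/(11.4−1) ≈ 1.09.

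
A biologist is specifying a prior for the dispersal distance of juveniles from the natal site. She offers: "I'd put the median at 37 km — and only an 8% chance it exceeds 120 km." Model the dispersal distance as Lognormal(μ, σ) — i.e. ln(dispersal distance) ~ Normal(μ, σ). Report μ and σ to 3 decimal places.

If T ~ Lognormal(μ,σ) then ln T ~ Normal(μ,σ), so the p-quantile of ln T is μ + z_p·σ.
ln(37) = 3.611 and ln(120) = 4.787; z_{0.5} = 0, z_{0.92} = 1.405.
σ = (4.787 − 3.611)/(1.405 − (0)) = 0.837.
μ = 3.611 − (0)·0.837 = 3.611.

μ ≈ 3.611, σ ≈ 0.837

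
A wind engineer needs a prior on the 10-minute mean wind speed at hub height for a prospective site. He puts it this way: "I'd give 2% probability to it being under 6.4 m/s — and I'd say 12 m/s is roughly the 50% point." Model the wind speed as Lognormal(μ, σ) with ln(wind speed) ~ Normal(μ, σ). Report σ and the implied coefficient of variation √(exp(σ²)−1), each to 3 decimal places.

If T ~ Lognormal(μ,σ) then ln T ~ Normal(μ,σ), so the p-quantile of ln T is μ + z_p·σ.
ln(6.4) = 1.856 and ln(12) = 2.485; z_{0.02} = -2.054, z_{0.5} = 0.
σ = (2.485 − 1.856)/(0 − (-2.054)) = 0.306.
μ = 1.856 − (-2.054)·0.306 = 2.485.
CV = √(exp(σ²)−1) = √(exp(0.0937)−1) = 0.313.

σ ≈ 0.306, CV ≈ 0.313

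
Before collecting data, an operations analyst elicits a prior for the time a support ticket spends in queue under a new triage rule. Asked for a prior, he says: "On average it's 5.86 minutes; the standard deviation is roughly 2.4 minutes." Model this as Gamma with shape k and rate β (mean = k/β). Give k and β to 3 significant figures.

For Gamma(k, rate β): mean = k/β, variance = k/β², so CV = 1/√k.
CV = SD/mean = 2.4/5.86 = 0.4096, hence k = 1/CV² = 5.96.
Then β = k/mean = 5.96/5.86 = 1.02.

k ≈ 5.96, β ≈ 1.02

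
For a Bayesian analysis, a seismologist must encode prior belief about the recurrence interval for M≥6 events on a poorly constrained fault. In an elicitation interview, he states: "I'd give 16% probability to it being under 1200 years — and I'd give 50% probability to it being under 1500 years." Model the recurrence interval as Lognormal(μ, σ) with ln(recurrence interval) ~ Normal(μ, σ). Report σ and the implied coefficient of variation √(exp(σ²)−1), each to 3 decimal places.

If T ~ Lognormal(μ,σ) then ln T ~ Normal(μ,σ), so the p-quantile of ln T is μ + z_p·σ.
ln(1200) = 7.09 and ln(1500) = 7.313; z_{0.16} = -0.9945, z_{0.5} = 0.
σ = (7.313 − 7.09)/(0 − (-0.9945)) = 0.224.
μ = 7.09 − (-0.9945)·0.224 = 7.313.
CV = √(exp(σ²)−1) = √(exp(0.0503)−1) = 0.227.

σ ≈ 0.224, CV ≈ 0.227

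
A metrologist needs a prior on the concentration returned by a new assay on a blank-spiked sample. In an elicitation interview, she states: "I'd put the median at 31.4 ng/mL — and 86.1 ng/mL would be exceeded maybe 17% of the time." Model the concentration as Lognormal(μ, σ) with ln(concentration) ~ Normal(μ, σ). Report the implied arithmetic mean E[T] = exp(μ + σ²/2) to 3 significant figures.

E[T] ≈ 54.9 ng/mL

If T ~ Lognormal(μ,σ) then ln T ~ Normal(μ,σ), so the p-quantile of ln T is μ + z_p·σ.
ln(31.4) = 3.447 and ln(86.1) = 4.456; z_{0.5} = 0, z_{0.83} = 0.9542.
σ = (4.456 − 3.447)/(0.9542 − (0)) = 1.057.
μ = 3.447 − (0)·1.057 = 3.447.
E[T] = exp(μ + σ²/2) = exp(3.447 + 0.5588) = 54.9 ng/mL.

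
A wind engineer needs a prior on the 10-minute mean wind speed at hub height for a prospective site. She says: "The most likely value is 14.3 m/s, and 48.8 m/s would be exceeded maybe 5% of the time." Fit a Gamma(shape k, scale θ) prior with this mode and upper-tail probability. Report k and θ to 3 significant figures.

Gamma(k,θ) with k>1 has mode (k−1)θ, so θ = 14.3/(k−1).
Need P(X < 48.8) = 0.95 with θ tied to k this way. Start at k = 2, θ = 14.3: P(X<48.8) ≈ 0.855.
Too low — raise k to concentrate. Iterating converges to k ≈ 2.72.
Then θ = 14.3/(2.72−1) ≈ 8.31.

k ≈ 2.72, θ ≈ 8.31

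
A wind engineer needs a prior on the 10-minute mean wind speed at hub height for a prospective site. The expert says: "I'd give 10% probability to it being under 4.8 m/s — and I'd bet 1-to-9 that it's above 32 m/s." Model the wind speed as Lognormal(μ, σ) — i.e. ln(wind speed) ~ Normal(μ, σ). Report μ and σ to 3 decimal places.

μ ≈ 2.517, σ ≈ 0.740

If T ~ Lognormal(μ,σ) then ln T ~ Normal(μ,σ), so the p-quantile of ln T is μ + z_p·σ.
ln(4.8) = 1.569 and ln(32) = 3.466; z_{0.1} = -1.282, z_{0.9} = 1.282.
σ = (3.466 − 1.569)/(1.282 − (-1.282)) = 0.740.
μ = 1.569 − (-1.282)·0.740 = 2.517.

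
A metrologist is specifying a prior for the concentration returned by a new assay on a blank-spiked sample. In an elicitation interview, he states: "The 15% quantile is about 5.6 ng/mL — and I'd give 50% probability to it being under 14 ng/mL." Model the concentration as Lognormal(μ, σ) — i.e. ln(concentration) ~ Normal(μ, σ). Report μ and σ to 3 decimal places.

μ ≈ 2.639, σ ≈ 0.884

If T ~ Lognormal(μ,σ) then ln T ~ Normal(μ,σ), so the p-quantile of ln T is μ + z_p·σ.
ln(5.6) = 1.723 and ln(14) = 2.639; z_{0.15} = -1.036, z_{0.5} = 0.
σ = (2.639 − 1.723)/(0 − (-1.036)) = 0.884.
μ = 1.723 − (-1.036)·0.884 = 2.639.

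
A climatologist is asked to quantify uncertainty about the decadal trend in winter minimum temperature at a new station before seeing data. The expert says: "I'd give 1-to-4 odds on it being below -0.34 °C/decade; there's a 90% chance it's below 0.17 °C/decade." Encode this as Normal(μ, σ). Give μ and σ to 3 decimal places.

The p-quantile of Normal(μ,σ) is μ + z_p·σ, with z_{0.2} = -0.8416 and z_{0.9} = 1.282.
Eliminate σ: μ = (z₂·x₁ − z₁·x₂)/(z₂ − z₁) = (1.282·-0.34 − (-0.8416)·0.17)/2.123 = -0.138.
Then σ = (x₂ − x₁)/(z₂ − z₁) = (0.17 − -0.34)/2.123 = 0.240.

μ = -0.138, σ = 0.240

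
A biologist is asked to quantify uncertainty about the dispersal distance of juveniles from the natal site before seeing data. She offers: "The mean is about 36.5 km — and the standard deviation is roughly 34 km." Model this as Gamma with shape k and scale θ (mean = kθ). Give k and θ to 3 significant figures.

k ≈ 1.15, θ ≈ 31.7

For Gamma(k, scale θ): mean = kθ, variance = kθ², so CV = 1/√k.
CV = SD/mean = 34/36.5 = 0.9315, hence k = 1/CV² = 1.15.
Then θ = mean/k = 36.5/1.15 = 31.7.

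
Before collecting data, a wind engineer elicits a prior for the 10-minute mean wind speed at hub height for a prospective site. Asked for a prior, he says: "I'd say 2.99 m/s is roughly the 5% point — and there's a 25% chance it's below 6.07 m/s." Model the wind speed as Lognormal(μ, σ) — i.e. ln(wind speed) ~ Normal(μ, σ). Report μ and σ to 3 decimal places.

If T ~ Lognormal(μ,σ) then ln T ~ Normal(μ,σ), so the p-quantile of ln T is μ + z_p·σ.
ln(2.99) = 1.095 and ln(6.07) = 1.803; z_{0.05} = -1.645, z_{0.25} = -0.6745.
σ = (1.803 − 1.095)/(-0.6745 − (-1.645)) = 0.730.
μ = 1.095 − (-1.645)·0.730 = 2.296.

μ ≈ 2.296, σ ≈ 0.730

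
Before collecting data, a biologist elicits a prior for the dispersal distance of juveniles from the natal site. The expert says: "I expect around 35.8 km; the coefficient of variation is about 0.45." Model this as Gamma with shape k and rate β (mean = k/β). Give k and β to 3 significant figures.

For Gamma(k, rate β): mean = k/β, variance = k/β², so CV = 1/√k.
CV = 0.45, hence k = 1/CV² = 4.94.
Then β = k/mean = 4.94/35.8 = 0.138.

k ≈ 4.94, β ≈ 0.138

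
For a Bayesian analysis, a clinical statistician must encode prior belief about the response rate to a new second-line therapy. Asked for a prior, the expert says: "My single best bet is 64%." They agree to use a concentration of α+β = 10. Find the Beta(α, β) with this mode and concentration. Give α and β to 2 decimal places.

α = 6.12, β = 3.88

For α,β > 1 the Beta mode is (α−1)/(α+β−2). With α+β = 10, the mode is (α−1)/8.
Set (α−1)/8 = 0.64 → α = 1 + 0.64·8 = 6.12.
β = 10 − α = 3.88.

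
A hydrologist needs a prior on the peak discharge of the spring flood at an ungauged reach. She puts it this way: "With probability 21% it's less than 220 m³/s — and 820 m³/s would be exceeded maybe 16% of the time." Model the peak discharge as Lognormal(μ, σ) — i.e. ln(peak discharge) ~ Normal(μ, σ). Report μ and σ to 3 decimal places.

If T ~ Lognormal(μ,σ) then ln T ~ Normal(μ,σ), so the p-quantile of ln T is μ + z_p·σ.
ln(220) = 5.394 and ln(820) = 6.709; z_{0.21} = -0.8064, z_{0.84} = 0.9945.
σ = (6.709 − 5.394)/(0.9945 − (-0.8064)) = 0.731.
μ = 5.394 − (-0.8064)·0.731 = 5.983.

μ ≈ 5.983, σ ≈ 0.731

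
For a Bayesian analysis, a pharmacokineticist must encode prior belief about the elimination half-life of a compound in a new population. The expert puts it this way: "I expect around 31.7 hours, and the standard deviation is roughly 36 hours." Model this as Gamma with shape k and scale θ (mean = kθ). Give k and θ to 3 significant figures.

For Gamma(k, scale θ): mean = kθ, variance = kθ², so CV = 1/√k.
CV = SD/mean = 36/31.7 = 1.136, hence k = 1/CV² = 0.775.
Then θ = mean/k = 31.7/0.775 = 40.9.

k ≈ 0.775, θ ≈ 40.9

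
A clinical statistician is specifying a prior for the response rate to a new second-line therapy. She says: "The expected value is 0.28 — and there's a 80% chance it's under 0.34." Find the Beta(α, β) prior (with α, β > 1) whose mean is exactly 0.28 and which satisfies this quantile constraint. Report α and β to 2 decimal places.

With mean 0.28 fixed, write α = 0.28s, β = 0.72s where s = α+β.
Need P(θ < 0.34) = 0.8 under Beta(0.28s, 0.72s). Normal approximation: (q−m)/√(m(1−m)/s) ≈ z_{0.8} = 0.842, so s ≈ 0.28·0.72·(0.842)²/(0.34−0.28)² = 39.7.
At s = 39.7: P(θ<0.34) ≈ 0.804. Adjusting to match 0.8 gives s ≈ 38.07.
So α = 0.28·38.07 ≈ 10.66, β = 0.72·38.07 ≈ 27.41.

α ≈ 10.66, β ≈ 27.41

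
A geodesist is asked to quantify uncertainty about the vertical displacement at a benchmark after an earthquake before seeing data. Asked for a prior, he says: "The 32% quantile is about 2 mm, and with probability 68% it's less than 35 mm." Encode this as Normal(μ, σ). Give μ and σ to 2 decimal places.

μ = 18.50, σ = 35.28

For Normal(μ,σ), the p-quantile is μ + z_p·σ. Here z_{0.32} = -0.4677, z_{0.68} = 0.4677.
So 2 = μ − 0.4677σ and 35 = μ + 0.4677σ.
Subtracting: σ = (35 − 2)/(0.4677 − (-0.4677)) = 35.28.
Then μ = 2 − (-0.4677)·35.28 = 18.50.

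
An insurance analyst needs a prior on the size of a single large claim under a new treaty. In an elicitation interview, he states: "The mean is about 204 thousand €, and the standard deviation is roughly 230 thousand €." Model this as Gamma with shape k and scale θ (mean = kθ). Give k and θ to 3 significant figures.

For Gamma(k, scale θ): mean = kθ, variance = kθ², so CV = 1/√k.
CV = SD/mean = 230/204 = 1.127, hence k = 1/CV² = 0.787.
Then θ = mean/k = 204/0.787 = 259.

k ≈ 0.787, θ ≈ 259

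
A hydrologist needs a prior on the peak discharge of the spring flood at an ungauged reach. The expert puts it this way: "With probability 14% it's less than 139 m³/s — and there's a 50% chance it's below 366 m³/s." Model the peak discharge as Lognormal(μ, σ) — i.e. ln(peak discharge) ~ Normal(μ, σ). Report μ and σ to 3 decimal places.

If T ~ Lognormal(μ,σ) then ln T ~ Normal(μ,σ), so the p-quantile of ln T is μ + z_p·σ.
ln(139) = 4.934 and ln(366) = 5.903; z_{0.14} = -1.08, z_{0.5} = 0.
σ = (5.903 − 4.934)/(0 − (-1.08)) = 0.896.
μ = 4.934 − (-1.08)·0.896 = 5.903.

μ ≈ 5.903, σ ≈ 0.896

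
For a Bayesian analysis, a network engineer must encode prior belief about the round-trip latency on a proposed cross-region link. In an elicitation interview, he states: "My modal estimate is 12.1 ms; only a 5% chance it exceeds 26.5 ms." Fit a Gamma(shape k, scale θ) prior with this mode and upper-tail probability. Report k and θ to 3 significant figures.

Gamma(k,θ) with k>1 has mode (k−1)θ, so θ = 12.1/(k−1).
Need P(X < 26.5) = 0.95 with θ tied to k this way. Start at k = 2, θ = 12.1: P(X<26.5) ≈ 0.643.
Too low — raise k to concentrate. Iterating converges to k ≈ 5.48.
Then θ = 12.1/(5.48−1) ≈ 2.7.

k ≈ 5.48, θ ≈ 2.7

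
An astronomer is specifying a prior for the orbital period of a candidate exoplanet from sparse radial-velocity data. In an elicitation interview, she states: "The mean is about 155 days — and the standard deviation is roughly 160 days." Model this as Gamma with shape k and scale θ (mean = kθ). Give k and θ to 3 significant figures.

For Gamma(k, scale θ): mean = kθ, variance = kθ², so CV = 1/√k.
CV = SD/mean = 160/155 = 1.032, hence k = 1/CV² = 0.938.
Then θ = mean/k = 155/0.938 = 165.

k ≈ 0.938, θ ≈ 165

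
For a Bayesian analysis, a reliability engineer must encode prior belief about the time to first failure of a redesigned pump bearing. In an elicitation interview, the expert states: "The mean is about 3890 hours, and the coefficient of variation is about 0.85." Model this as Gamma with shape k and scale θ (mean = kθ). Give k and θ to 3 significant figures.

k ≈ 1.38, θ ≈ 2810

For Gamma(k, scale θ): mean = kθ, variance = kθ², so CV = 1/√k.
CV = 0.85, hence k = 1/CV² = 1.38.
Then θ = mean/k = 3890/1.38 = 2810.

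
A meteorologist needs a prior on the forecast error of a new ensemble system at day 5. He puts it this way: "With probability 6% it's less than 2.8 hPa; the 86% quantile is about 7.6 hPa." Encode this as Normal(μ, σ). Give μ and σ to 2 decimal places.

μ = 5.63, σ = 1.82

The p-quantile of Normal(μ,σ) is μ + z_p·σ, with z_{0.06} = -1.555 and z_{0.86} = 1.08.
Eliminate σ: μ = (z₂·x₁ − z₁·x₂)/(z₂ − z₁) = (1.08·2.8 − (-1.555)·7.6)/2.635 = 5.63.
Then σ = (x₂ − x₁)/(z₂ − z₁) = (7.6 − 2.8)/2.635 = 1.82.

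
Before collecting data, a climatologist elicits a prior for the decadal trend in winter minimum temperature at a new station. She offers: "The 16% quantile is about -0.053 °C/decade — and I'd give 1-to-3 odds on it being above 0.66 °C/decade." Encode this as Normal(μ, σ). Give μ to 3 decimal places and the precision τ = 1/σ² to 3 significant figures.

For Normal(μ,σ), the p-quantile is μ + z_p·σ. Here z_{0.16} = -0.9945, z_{0.75} = 0.6745.
So -0.053 = μ − 0.9945σ and 0.66 = μ + 0.6745σ.
Subtracting: σ = (0.66 − -0.053)/(0.6745 − (-0.9945)) = 0.427.
Then μ = -0.053 − (-0.9945)·0.427 = 0.372.
Precision τ = 1/σ² = 1/0.4272² = 5.48.

μ = 0.372, τ = 5.48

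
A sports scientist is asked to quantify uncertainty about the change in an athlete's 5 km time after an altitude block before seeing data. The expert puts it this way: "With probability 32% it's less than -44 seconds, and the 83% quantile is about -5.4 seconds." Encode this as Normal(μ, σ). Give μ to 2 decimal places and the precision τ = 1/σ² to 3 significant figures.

The p-quantile of Normal(μ,σ) is μ + z_p·σ, with z_{0.32} = -0.4677 and z_{0.83} = 0.9542.
Eliminate σ: μ = (z₂·x₁ − z₁·x₂)/(z₂ − z₁) = (0.9542·-44 − (-0.4677)·-5.4)/1.422 = -31.30.
Then σ = (x₂ − x₁)/(z₂ − z₁) = (-5.4 − -44)/1.422 = 27.15.
Precision τ = 1/σ² = 1/27.15² = 0.00136.

μ = -31.30, τ = 0.00136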